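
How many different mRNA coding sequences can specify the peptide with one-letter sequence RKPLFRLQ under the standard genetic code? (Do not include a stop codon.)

41472

Arg: 6 codons.
Lys: 2 codons.
Pro: 4 codons.
Leu: 6 codons.
Phe: 2 codons.
Arg: 6 codons.
Leu: 6 codons.
Gln: 2 codons.
6 × 2 × 4 × 6 × 2 × 6 × 6 × 2 = 41472.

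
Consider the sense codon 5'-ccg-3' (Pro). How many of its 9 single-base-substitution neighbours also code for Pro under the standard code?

3

Position 1: none → 0 synonymous.
Position 2: none → 0 synonymous.
Position 3: CCU, CCC, CCA → 3 synonymous.
Total: 0 + 0 + 3 = 3.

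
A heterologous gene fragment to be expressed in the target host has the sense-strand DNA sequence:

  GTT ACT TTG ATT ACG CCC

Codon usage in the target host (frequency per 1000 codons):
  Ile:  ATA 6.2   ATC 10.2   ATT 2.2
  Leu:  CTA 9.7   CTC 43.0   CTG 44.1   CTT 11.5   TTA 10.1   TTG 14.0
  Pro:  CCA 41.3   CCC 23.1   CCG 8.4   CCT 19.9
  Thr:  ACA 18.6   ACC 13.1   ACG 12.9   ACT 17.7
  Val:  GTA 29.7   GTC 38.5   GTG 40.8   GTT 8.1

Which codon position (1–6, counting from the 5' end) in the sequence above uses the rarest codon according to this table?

4

Codon 1 GTT (Val): 8.1 per 1000.
Codon 2 ACT (Thr): 17.7 per 1000.
Codon 3 TTG (Leu): 14.0 per 1000.
Codon 4 ATT (Ile): 2.2 per 1000.
Codon 5 ACG (Thr): 12.9 per 1000.
Codon 6 CCC (Pro): 23.1 per 1000.
Lowest frequency is 2.2 at codon 4.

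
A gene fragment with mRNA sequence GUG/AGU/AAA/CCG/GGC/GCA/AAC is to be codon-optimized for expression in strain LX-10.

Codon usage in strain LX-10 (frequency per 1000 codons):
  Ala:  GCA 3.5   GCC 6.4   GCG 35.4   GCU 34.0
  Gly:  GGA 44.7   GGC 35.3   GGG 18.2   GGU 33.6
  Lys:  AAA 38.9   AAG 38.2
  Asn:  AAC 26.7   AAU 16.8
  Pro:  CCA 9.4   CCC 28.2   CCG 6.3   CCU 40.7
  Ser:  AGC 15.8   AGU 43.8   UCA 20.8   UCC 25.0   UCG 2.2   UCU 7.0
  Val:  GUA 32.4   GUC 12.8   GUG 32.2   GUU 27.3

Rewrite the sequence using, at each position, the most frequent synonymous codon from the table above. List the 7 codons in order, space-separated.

Codon 1 (Val): best is GUA at 32.4.
Codon 2 (Ser): best is AGU at 43.8.
Codon 3 (Lys): best is AAA at 38.9.
Codon 4 (Pro): best is CCU at 40.7.
Codon 5 (Gly): best is GGA at 44.7.
Codon 6 (Ala): best is GCG at 35.4.
Codon 7 (Asn): best is AAC at 26.7.

GUA AGU AAA CCU GGA GCG AAC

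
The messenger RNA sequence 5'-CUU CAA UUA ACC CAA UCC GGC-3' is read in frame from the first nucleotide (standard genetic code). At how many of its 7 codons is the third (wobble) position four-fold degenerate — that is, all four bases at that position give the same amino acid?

Codon 1 CUU (Leu): third position 4-fold.
Codon 2 CAA (Gln): third position 2-fold.
Codon 3 UUA (Leu): third position 2-fold.
Codon 4 ACC (Thr): third position 4-fold.
Codon 5 CAA (Gln): third position 2-fold.
Codon 6 UCC (Ser): third position 4-fold.
Codon 7 GGC (Gly): third position 4-fold.
Four-fold degenerate third positions: 4.

4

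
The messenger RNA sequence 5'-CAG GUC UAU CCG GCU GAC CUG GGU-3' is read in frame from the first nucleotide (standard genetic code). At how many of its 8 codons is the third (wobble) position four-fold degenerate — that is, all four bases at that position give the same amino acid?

5

Codon 1 CAG (Gln): third position 2-fold.
Codon 2 GUC (Val): third position 4-fold.
Codon 3 UAU (Tyr): third position 2-fold.
Codon 4 CCG (Pro): third position 4-fold.
Codon 5 GCU (Ala): third position 4-fold.
Codon 6 GAC (Asp): third position 2-fold.
Codon 7 CUG (Leu): third position 4-fold.
Codon 8 GGU (Gly): third position 4-fold.
Four-fold degenerate third positions: 5.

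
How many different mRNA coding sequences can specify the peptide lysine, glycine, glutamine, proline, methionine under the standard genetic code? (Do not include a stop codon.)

64

Lys: 2 codons.
Gly: 4 codons.
Gln: 2 codons.
Pro: 4 codons.
Met: 1 codon.
2 × 4 × 2 × 4 × 1 = 64.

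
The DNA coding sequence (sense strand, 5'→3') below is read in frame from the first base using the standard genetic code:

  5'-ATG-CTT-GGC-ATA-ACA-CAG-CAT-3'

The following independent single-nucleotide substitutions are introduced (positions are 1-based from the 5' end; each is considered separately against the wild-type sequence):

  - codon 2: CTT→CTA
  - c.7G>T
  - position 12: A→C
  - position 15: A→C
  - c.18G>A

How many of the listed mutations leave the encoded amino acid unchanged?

Codon 2: CTT (Leu) → CTA (Leu) — synonymous.
Codon 3: GGC (Gly) → TGC (Cys) — missense.
Codon 4: ATA (Ile) → ATC (Ile) — synonymous.
Codon 5: ACA (Thr) → ACC (Thr) — synonymous.
Codon 6: CAG (Gln) → CAA (Gln) — synonymous.
Synonymous: 4 of 5.

4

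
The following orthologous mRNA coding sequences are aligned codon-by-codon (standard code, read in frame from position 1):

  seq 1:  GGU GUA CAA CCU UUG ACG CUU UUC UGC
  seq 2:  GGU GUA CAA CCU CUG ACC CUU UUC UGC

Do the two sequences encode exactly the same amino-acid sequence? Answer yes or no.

Codon 1: GGU Gly / GGU Gly — identical.
Codon 2: GUA Val / GUA Val — identical.
Codon 3: CAA Gln / CAA Gln — identical.
Codon 4: CCU Pro / CCU Pro — identical.
Codon 5: UUG Leu / CUG Leu — synonymous.
Codon 6: ACG Thr / ACC Thr — synonymous.
Codon 7: CUU Leu / CUU Leu — identical.
Codon 8: UUC Phe / UUC Phe — identical.
Codon 9: UGC Cys / UGC Cys — identical.
Nonsynonymous differences: 0 → same protein.

yes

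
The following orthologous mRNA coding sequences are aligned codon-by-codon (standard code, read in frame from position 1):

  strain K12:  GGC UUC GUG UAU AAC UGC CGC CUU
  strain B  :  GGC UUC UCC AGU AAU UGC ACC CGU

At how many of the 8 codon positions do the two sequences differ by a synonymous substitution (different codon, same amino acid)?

1

Codon 1: GGC Gly / GGC Gly — identical.
Codon 2: UUC Phe / UUC Phe — identical.
Codon 3: GUG Val / UCC Ser — nonsynonymous.
Codon 4: UAU Tyr / AGU Ser — nonsynonymous.
Codon 5: AAC Asn / AAU Asn — synonymous.
Codon 6: UGC Cys / UGC Cys — identical.
Codon 7: CGC Arg / ACC Thr — nonsynonymous.
Codon 8: CUU Leu / CGU Arg — nonsynonymous.
Synonymous differences: 1.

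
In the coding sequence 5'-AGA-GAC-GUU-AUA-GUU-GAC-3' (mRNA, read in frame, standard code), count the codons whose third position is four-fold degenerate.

Codon 1 AGA (Arg): third position 2-fold.
Codon 2 GAC (Asp): third position 2-fold.
Codon 3 GUU (Val): third position 4-fold.
Codon 4 AUA (Ile): third position 3-fold.
Codon 5 GUU (Val): third position 4-fold.
Codon 6 GAC (Asp): third position 2-fold.
Four-fold degenerate third positions: 2.

2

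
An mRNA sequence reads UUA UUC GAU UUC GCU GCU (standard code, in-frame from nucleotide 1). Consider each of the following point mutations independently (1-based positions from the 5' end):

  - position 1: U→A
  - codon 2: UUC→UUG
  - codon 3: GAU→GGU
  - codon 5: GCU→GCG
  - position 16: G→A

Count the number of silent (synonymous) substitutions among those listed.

Codon 1: UUA (Leu) → AUA (Ile) — missense.
Codon 2: UUC (Phe) → UUG (Leu) — missense.
Codon 3: GAU (Asp) → GGU (Gly) — missense.
Codon 5: GCU (Ala) → GCG (Ala) — synonymous.
Codon 6: GCU (Ala) → ACU (Thr) — missense.
Synonymous: 1 of 5.

1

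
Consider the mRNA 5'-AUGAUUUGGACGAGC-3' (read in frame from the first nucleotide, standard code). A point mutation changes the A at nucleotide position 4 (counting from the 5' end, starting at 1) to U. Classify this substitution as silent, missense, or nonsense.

missense

Position 4 falls in codon 2: AUU → Ile.
After the substitution the codon is UUU → Phe.
Ile ≠ Phe, so this is a missense mutation.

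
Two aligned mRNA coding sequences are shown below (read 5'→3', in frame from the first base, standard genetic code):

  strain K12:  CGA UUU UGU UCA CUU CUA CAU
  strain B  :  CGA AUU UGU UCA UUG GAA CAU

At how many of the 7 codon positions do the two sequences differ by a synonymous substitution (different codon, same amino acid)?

Codon 1: CGA Arg / CGA Arg — identical.
Codon 2: UUU Phe / AUU Ile — nonsynonymous.
Codon 3: UGU Cys / UGU Cys — identical.
Codon 4: UCA Ser / UCA Ser — identical.
Codon 5: CUU Leu / UUG Leu — synonymous.
Codon 6: CUA Leu / GAA Glu — nonsynonymous.
Codon 7: CAU His / CAU His — identical.
Synonymous differences: 1.

1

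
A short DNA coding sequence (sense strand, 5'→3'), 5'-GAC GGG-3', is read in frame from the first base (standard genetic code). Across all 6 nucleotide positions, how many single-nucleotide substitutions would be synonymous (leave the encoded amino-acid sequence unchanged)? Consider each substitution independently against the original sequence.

4

Codon 1 (GAC, Asp): 1 synonymous substitution.
Codon 2 (GGG, Gly): 3 synonymous substitutions.
Total: 1 + 3 = 4.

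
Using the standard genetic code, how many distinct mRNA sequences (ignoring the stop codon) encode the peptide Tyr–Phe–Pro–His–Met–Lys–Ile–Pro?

Tyr: 2 codons.
Phe: 2 codons.
Pro: 4 codons.
His: 2 codons.
Met: 1 codon.
Lys: 2 codons.
Ile: 3 codons.
Pro: 4 codons.
2 × 2 × 4 × 2 × 1 × 2 × 3 × 4 = 768.

768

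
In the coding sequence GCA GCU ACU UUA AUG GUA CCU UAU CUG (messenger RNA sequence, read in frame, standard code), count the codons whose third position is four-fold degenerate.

Codon 1 GCA (Ala): third position 4-fold.
Codon 2 GCU (Ala): third position 4-fold.
Codon 3 ACU (Thr): third position 4-fold.
Codon 4 UUA (Leu): third position 2-fold.
Codon 5 AUG (Met): third position 1-fold.
Codon 6 GUA (Val): third position 4-fold.
Codon 7 CCU (Pro): third position 4-fold.
Codon 8 UAU (Tyr): third position 2-fold.
Codon 9 CUG (Leu): third position 4-fold.
Four-fold degenerate third positions: 6.

6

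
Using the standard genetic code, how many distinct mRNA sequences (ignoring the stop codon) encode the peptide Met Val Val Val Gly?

Met: 1 codon.
Val: 4 codons.
Val: 4 codons.
Val: 4 codons.
Gly: 4 codons.
1 × 4 × 4 × 4 × 4 = 256.

256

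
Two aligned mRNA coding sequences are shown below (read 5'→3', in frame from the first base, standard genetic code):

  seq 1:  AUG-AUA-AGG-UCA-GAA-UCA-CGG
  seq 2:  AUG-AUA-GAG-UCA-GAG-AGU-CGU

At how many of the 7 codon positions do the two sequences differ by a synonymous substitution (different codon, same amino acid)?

Codon 1: AUG Met / AUG Met — identical.
Codon 2: AUA Ile / AUA Ile — identical.
Codon 3: AGG Arg / GAG Glu — nonsynonymous.
Codon 4: UCA Ser / UCA Ser — identical.
Codon 5: GAA Glu / GAG Glu — synonymous.
Codon 6: UCA Ser / AGU Ser — synonymous.
Codon 7: CGG Arg / CGU Arg — synonymous.
Synonymous differences: 3.

3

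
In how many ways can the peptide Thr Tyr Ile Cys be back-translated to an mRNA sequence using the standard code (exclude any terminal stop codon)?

48

Thr: 4 codons.
Tyr: 2 codons.
Ile: 3 codons.
Cys: 2 codons.
4 × 2 × 3 × 2 = 48.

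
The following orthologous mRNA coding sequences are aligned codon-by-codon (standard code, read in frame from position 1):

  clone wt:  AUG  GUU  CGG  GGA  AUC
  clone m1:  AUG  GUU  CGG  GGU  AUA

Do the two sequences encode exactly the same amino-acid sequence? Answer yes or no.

Codon 1: AUG Met / AUG Met — identical.
Codon 2: GUU Val / GUU Val — identical.
Codon 3: CGG Arg / CGG Arg — identical.
Codon 4: GGA Gly / GGU Gly — synonymous.
Codon 5: AUC Ile / AUA Ile — synonymous.
Nonsynonymous differences: 0 → same protein.

yes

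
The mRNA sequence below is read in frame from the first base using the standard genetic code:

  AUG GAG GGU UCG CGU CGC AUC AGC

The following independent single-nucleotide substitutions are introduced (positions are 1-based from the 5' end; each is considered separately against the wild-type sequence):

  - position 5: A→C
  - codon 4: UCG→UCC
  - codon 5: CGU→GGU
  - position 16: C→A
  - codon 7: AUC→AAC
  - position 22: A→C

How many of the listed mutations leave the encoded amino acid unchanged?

Codon 2: GAG (Glu) → GCG (Ala) — missense.
Codon 4: UCG (Ser) → UCC (Ser) — synonymous.
Codon 5: CGU (Arg) → GGU (Gly) — missense.
Codon 6: CGC (Arg) → AGC (Ser) — missense.
Codon 7: AUC (Ile) → AAC (Asn) — missense.
Codon 8: AGC (Ser) → CGC (Arg) — missense.
Synonymous: 1 of 6.

1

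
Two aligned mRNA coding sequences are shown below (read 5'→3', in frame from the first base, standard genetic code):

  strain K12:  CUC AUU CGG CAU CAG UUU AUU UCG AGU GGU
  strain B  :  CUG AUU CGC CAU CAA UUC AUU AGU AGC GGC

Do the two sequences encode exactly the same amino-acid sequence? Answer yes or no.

yes

Codon 1: CUC Leu / CUG Leu — synonymous.
Codon 2: AUU Ile / AUU Ile — identical.
Codon 3: CGG Arg / CGC Arg — synonymous.
Codon 4: CAU His / CAU His — identical.
Codon 5: CAG Gln / CAA Gln — synonymous.
Codon 6: UUU Phe / UUC Phe — synonymous.
Codon 7: AUU Ile / AUU Ile — identical.
Codon 8: UCG Ser / AGU Ser — synonymous.
Codon 9: AGU Ser / AGC Ser — synonymous.
Codon 10: GGU Gly / GGC Gly — synonymous.
Nonsynonymous differences: 0 → same protein.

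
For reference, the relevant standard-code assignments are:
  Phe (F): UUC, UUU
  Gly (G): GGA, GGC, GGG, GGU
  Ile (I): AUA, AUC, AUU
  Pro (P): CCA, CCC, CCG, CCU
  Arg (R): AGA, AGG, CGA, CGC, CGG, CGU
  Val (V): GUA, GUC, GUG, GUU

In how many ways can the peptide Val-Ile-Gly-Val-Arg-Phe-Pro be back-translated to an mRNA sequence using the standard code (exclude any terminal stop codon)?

9216

Val: 4 codons.
Ile: 3 codons.
Gly: 4 codons.
Val: 4 codons.
Arg: 6 codons.
Phe: 2 codons.
Pro: 4 codons.
4 × 3 × 4 × 4 × 6 × 2 × 4 = 9216.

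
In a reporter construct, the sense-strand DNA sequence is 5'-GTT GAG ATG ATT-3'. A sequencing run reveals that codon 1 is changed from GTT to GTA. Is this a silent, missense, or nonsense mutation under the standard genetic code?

Position 3 falls in codon 1: GTT → Val.
After the substitution the codon is GTA → Val.
Both encode Val, so the change is synonymous.

silent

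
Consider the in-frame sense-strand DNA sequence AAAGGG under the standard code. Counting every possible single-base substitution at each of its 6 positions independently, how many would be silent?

Codon 1 (AAA, Lys): 1 synonymous substitution.
Codon 2 (GGG, Gly): 3 synonymous substitutions.
Total: 1 + 3 = 4.

4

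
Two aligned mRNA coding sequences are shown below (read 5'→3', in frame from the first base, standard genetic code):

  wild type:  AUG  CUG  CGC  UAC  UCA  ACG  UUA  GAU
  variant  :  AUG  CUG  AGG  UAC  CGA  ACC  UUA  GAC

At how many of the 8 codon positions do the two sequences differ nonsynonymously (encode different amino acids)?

Codon 1: AUG Met / AUG Met — identical.
Codon 2: CUG Leu / CUG Leu — identical.
Codon 3: CGC Arg / AGG Arg — synonymous.
Codon 4: UAC Tyr / UAC Tyr — identical.
Codon 5: UCA Ser / CGA Arg — nonsynonymous.
Codon 6: ACG Thr / ACC Thr — synonymous.
Codon 7: UUA Leu / UUA Leu — identical.
Codon 8: GAU Asp / GAC Asp — synonymous.
Nonsynonymous differences: 1.

1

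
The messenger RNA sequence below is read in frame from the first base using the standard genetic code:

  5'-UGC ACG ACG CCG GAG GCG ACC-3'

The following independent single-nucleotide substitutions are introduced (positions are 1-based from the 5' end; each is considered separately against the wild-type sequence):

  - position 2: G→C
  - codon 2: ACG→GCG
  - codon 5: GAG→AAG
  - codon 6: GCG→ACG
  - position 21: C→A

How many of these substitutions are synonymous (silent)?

Codon 1: UGC (Cys) → UCC (Ser) — missense.
Codon 2: ACG (Thr) → GCG (Ala) — missense.
Codon 5: GAG (Glu) → AAG (Lys) — missense.
Codon 6: GCG (Ala) → ACG (Thr) — missense.
Codon 7: ACC (Thr) → ACA (Thr) — synonymous.
Synonymous: 1 of 5.

1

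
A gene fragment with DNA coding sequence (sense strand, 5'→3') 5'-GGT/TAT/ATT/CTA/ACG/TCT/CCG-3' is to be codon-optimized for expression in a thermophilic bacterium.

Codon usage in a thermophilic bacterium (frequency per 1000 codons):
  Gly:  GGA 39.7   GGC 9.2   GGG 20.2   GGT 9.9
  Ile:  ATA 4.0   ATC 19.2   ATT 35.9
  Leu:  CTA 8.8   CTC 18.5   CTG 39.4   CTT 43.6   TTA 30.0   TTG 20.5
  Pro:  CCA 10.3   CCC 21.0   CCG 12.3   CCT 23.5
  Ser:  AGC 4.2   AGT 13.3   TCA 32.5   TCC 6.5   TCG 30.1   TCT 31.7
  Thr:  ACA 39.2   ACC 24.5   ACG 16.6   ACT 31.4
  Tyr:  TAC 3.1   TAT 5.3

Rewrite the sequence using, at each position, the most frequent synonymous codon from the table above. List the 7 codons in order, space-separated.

GGA TAT ATT CTT ACA TCA CCT

Codon 1 (Gly): best is GGA at 39.7.
Codon 2 (Tyr): best is TAT at 5.3.
Codon 3 (Ile): best is ATT at 35.9.
Codon 4 (Leu): best is CTT at 43.6.
Codon 5 (Thr): best is ACA at 39.2.
Codon 6 (Ser): best is TCA at 32.5.
Codon 7 (Pro): best is CCT at 23.5.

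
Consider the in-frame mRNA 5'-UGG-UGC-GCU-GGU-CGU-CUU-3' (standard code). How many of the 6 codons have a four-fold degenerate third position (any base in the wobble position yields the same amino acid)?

Codon 1 UGG (Trp): third position 1-fold.
Codon 2 UGC (Cys): third position 2-fold.
Codon 3 GCU (Ala): third position 4-fold.
Codon 4 GGU (Gly): third position 4-fold.
Codon 5 CGU (Arg): third position 4-fold.
Codon 6 CUU (Leu): third position 4-fold.
Four-fold degenerate third positions: 4.

4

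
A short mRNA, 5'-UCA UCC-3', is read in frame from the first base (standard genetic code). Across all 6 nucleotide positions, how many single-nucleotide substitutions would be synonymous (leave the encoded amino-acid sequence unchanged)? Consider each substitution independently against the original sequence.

6

Codon 1 (UCA, Ser): 3 synonymous substitutions.
Codon 2 (UCC, Ser): 3 synonymous substitutions.
Total: 3 + 3 = 6.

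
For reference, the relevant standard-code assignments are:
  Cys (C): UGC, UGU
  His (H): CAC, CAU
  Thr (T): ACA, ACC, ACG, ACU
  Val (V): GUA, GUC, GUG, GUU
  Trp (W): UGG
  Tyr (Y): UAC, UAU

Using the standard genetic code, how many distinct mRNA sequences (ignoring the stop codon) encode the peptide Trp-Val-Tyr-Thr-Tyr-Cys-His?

Trp: 1 codon.
Val: 4 codons.
Tyr: 2 codons.
Thr: 4 codons.
Tyr: 2 codons.
Cys: 2 codons.
His: 2 codons.
1 × 4 × 2 × 4 × 2 × 2 × 2 = 256.

256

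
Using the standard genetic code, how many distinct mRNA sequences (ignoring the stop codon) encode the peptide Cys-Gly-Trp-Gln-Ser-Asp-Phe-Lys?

Cys: 2 codons.
Gly: 4 codons.
Trp: 1 codon.
Gln: 2 codons.
Ser: 6 codons.
Asp: 2 codons.
Phe: 2 codons.
Lys: 2 codons.
2 × 4 × 1 × 2 × 6 × 2 × 2 × 2 = 768.

768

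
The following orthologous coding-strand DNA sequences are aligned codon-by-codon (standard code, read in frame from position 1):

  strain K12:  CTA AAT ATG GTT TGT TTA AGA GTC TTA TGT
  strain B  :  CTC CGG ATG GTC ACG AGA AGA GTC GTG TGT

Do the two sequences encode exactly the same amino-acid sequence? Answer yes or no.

Codon 1: CTA Leu / CTC Leu — synonymous.
Codon 2: AAT Asn / CGG Arg — nonsynonymous.
Codon 3: ATG Met / ATG Met — identical.
Codon 4: GTT Val / GTC Val — synonymous.
Codon 5: TGT Cys / ACG Thr — nonsynonymous.
Codon 6: TTA Leu / AGA Arg — nonsynonymous.
Codon 7: AGA Arg / AGA Arg — identical.
Codon 8: GTC Val / GTC Val — identical.
Codon 9: TTA Leu / GTG Val — nonsynonymous.
Codon 10: TGT Cys / TGT Cys — identical.
Nonsynonymous differences: 4 → different protein.

no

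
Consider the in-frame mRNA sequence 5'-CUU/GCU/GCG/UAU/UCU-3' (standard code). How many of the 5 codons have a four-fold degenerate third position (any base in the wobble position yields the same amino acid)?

Codon 1 CUU (Leu): third position 4-fold.
Codon 2 GCU (Ala): third position 4-fold.
Codon 3 GCG (Ala): third position 4-fold.
Codon 4 UAU (Tyr): third position 2-fold.
Codon 5 UCU (Ser): third position 4-fold.
Four-fold degenerate third positions: 4.

4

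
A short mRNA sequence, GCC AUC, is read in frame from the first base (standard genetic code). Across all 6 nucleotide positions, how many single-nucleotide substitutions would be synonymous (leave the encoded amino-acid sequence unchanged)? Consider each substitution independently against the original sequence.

Codon 1 (GCC, Ala): 3 synonymous substitutions.
Codon 2 (AUC, Ile): 2 synonymous substitutions.
Total: 3 + 2 = 5.

5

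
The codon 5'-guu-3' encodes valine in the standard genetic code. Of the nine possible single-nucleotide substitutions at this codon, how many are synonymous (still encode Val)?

3

Position 1: none → 0 synonymous.
Position 2: none → 0 synonymous.
Position 3: GUC, GUA, GUG → 3 synonymous.
Total: 0 + 0 + 3 = 3.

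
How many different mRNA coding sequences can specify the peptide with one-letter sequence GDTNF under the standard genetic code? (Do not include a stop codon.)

Gly: 4 codons.
Asp: 2 codons.
Thr: 4 codons.
Asn: 2 codons.
Phe: 2 codons.
4 × 2 × 4 × 2 × 2 = 128.

128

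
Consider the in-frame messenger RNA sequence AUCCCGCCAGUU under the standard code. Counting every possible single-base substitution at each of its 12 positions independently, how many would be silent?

Codon 1 (AUC, Ile): 2 synonymous substitutions.
Codon 2 (CCG, Pro): 3 synonymous substitutions.
Codon 3 (CCA, Pro): 3 synonymous substitutions.
Codon 4 (GUU, Val): 3 synonymous substitutions.
Total: 2 + 3 + 3 + 3 = 11.

11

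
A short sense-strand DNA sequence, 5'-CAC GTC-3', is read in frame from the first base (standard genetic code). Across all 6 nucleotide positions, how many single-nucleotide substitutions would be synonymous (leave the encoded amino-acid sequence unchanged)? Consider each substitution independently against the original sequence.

Codon 1 (CAC, His): 1 synonymous substitution.
Codon 2 (GTC, Val): 3 synonymous substitutions.
Total: 1 + 3 = 4.

4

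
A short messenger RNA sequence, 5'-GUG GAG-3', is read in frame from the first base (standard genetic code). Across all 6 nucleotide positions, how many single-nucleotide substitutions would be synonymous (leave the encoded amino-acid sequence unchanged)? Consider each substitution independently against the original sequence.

Codon 1 (GUG, Val): 3 synonymous substitutions.
Codon 2 (GAG, Glu): 1 synonymous substitution.
Total: 3 + 1 = 4.

4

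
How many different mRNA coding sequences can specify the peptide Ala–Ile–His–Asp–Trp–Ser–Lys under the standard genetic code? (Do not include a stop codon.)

Ala: 4 codons.
Ile: 3 codons.
His: 2 codons.
Asp: 2 codons.
Trp: 1 codon.
Ser: 6 codons.
Lys: 2 codons.
4 × 3 × 2 × 2 × 1 × 6 × 2 = 576.

576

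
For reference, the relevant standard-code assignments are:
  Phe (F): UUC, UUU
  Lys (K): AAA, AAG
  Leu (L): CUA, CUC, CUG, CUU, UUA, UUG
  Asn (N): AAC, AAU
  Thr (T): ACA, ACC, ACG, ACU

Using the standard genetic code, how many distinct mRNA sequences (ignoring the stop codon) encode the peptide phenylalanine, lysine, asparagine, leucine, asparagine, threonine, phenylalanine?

768

Phe: 2 codons.
Lys: 2 codons.
Asn: 2 codons.
Leu: 6 codons.
Asn: 2 codons.
Thr: 4 codons.
Phe: 2 codons.
2 × 2 × 2 × 6 × 2 × 4 × 2 = 768.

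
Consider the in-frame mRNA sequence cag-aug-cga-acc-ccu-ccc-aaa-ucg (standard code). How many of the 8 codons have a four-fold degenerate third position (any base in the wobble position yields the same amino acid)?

Codon 1 CAG (Gln): third position 2-fold.
Codon 2 AUG (Met): third position 1-fold.
Codon 3 CGA (Arg): third position 4-fold.
Codon 4 ACC (Thr): third position 4-fold.
Codon 5 CCU (Pro): third position 4-fold.
Codon 6 CCC (Pro): third position 4-fold.
Codon 7 AAA (Lys): third position 2-fold.
Codon 8 UCG (Ser): third position 4-fold.
Four-fold degenerate third positions: 5.

5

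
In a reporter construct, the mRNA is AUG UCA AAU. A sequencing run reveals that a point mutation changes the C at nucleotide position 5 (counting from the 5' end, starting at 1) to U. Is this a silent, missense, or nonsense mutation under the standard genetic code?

Position 5 falls in codon 2: UCA → Ser.
After the substitution the codon is UUA → Leu.
Ser ≠ Leu, so this is a missense mutation.

missense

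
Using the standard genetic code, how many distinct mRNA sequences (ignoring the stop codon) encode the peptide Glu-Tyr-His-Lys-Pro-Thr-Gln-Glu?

1024

Glu: 2 codons.
Tyr: 2 codons.
His: 2 codons.
Lys: 2 codons.
Pro: 4 codons.
Thr: 4 codons.
Gln: 2 codons.
Glu: 2 codons.
2 × 2 × 2 × 2 × 4 × 4 × 2 × 2 = 1024.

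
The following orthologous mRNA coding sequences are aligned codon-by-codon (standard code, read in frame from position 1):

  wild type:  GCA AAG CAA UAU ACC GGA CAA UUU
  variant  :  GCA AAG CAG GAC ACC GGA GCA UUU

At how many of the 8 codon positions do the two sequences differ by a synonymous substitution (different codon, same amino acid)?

1

Codon 1: GCA Ala / GCA Ala — identical.
Codon 2: AAG Lys / AAG Lys — identical.
Codon 3: CAA Gln / CAG Gln — synonymous.
Codon 4: UAU Tyr / GAC Asp — nonsynonymous.
Codon 5: ACC Thr / ACC Thr — identical.
Codon 6: GGA Gly / GGA Gly — identical.
Codon 7: CAA Gln / GCA Ala — nonsynonymous.
Codon 8: UUU Phe / UUU Phe — identical.
Synonymous differences: 1.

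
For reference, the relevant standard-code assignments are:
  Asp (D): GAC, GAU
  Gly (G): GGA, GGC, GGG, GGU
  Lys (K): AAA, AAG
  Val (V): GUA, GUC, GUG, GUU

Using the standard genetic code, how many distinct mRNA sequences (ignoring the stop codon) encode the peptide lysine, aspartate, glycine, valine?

Lys: 2 codons.
Asp: 2 codons.
Gly: 4 codons.
Val: 4 codons.
2 × 2 × 4 × 4 = 64.

64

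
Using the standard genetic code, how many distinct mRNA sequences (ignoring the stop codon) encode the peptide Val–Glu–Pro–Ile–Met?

Val: 4 codons.
Glu: 2 codons.
Pro: 4 codons.
Ile: 3 codons.
Met: 1 codon.
4 × 2 × 4 × 3 × 1 = 96.

96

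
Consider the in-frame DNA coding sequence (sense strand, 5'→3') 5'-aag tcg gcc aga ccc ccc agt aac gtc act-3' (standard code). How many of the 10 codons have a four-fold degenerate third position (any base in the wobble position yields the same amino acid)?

Codon 1 AAG (Lys): third position 2-fold.
Codon 2 TCG (Ser): third position 4-fold.
Codon 3 GCC (Ala): third position 4-fold.
Codon 4 AGA (Arg): third position 2-fold.
Codon 5 CCC (Pro): third position 4-fold.
Codon 6 CCC (Pro): third position 4-fold.
Codon 7 AGT (Ser): third position 2-fold.
Codon 8 AAC (Asn): third position 2-fold.
Codon 9 GTC (Val): third position 4-fold.
Codon 10 ACT (Thr): third position 4-fold.
Four-fold degenerate third positions: 6.

6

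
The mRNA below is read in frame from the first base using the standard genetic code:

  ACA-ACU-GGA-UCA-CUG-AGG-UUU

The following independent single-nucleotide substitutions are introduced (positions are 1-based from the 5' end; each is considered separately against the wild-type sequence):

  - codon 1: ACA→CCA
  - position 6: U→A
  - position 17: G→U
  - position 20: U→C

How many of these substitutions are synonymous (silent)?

1

Codon 1: ACA (Thr) → CCA (Pro) — missense.
Codon 2: ACU (Thr) → ACA (Thr) — synonymous.
Codon 6: AGG (Arg) → AUG (Met) — missense.
Codon 7: UUU (Phe) → UCU (Ser) — missense.
Synonymous: 1 of 4.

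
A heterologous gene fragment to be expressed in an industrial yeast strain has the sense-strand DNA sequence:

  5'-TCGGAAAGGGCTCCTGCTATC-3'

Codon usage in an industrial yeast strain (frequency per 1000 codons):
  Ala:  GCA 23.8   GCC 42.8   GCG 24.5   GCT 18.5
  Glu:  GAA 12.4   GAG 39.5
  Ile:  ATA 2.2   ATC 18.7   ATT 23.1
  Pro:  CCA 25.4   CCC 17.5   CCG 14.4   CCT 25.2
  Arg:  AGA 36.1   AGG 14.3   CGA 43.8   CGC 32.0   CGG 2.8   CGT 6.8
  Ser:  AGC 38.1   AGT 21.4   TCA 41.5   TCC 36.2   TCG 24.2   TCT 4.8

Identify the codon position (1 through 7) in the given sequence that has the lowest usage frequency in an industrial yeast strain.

Codon 1 TCG (Ser): 24.2 per 1000.
Codon 2 GAA (Glu): 12.4 per 1000.
Codon 3 AGG (Arg): 14.3 per 1000.
Codon 4 GCT (Ala): 18.5 per 1000.
Codon 5 CCT (Pro): 25.2 per 1000.
Codon 6 GCT (Ala): 18.5 per 1000.
Codon 7 ATC (Ile): 18.7 per 1000.
Lowest frequency is 12.4 at codon 2.

2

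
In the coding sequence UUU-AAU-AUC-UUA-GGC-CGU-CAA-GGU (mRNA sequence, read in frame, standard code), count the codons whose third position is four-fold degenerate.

Codon 1 UUU (Phe): third position 2-fold.
Codon 2 AAU (Asn): third position 2-fold.
Codon 3 AUC (Ile): third position 3-fold.
Codon 4 UUA (Leu): third position 2-fold.
Codon 5 GGC (Gly): third position 4-fold.
Codon 6 CGU (Arg): third position 4-fold.
Codon 7 CAA (Gln): third position 2-fold.
Codon 8 GGU (Gly): third position 4-fold.
Four-fold degenerate third positions: 3.

3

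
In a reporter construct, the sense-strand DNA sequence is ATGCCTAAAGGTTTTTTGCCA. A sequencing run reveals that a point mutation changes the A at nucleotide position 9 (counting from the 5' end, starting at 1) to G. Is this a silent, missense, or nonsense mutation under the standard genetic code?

Position 9 falls in codon 3: AAA → Lys.
After the substitution the codon is AAG → Lys.
Both encode Lys, so the change is synonymous.

silent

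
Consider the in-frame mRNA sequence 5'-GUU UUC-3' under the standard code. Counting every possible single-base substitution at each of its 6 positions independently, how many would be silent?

Codon 1 (GUU, Val): 3 synonymous substitutions.
Codon 2 (UUC, Phe): 1 synonymous substitution.
Total: 3 + 1 = 4.

4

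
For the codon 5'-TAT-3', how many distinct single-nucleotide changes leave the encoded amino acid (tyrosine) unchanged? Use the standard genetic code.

1

Position 1: none → 0 synonymous.
Position 2: none → 0 synonymous.
Position 3: TAC → 1 synonymous.
Total: 0 + 0 + 1 = 1.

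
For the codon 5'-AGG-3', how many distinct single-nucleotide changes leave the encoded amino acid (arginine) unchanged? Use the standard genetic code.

2

Position 1: CGG → 1 synonymous.
Position 2: none → 0 synonymous.
Position 3: AGA → 1 synonymous.
Total: 1 + 0 + 1 = 2.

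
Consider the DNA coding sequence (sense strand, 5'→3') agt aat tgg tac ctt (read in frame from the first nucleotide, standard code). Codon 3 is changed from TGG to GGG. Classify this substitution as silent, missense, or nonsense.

Position 7 falls in codon 3: TGG → Trp.
After the substitution the codon is GGG → Gly.
Trp ≠ Gly, so this is a missense mutation.

missense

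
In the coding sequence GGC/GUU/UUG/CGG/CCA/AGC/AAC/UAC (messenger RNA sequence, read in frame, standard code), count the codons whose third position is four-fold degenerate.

Codon 1 GGC (Gly): third position 4-fold.
Codon 2 GUU (Val): third position 4-fold.
Codon 3 UUG (Leu): third position 2-fold.
Codon 4 CGG (Arg): third position 4-fold.
Codon 5 CCA (Pro): third position 4-fold.
Codon 6 AGC (Ser): third position 2-fold.
Codon 7 AAC (Asn): third position 2-fold.
Codon 8 UAC (Tyr): third position 2-fold.
Four-fold degenerate third positions: 4.

4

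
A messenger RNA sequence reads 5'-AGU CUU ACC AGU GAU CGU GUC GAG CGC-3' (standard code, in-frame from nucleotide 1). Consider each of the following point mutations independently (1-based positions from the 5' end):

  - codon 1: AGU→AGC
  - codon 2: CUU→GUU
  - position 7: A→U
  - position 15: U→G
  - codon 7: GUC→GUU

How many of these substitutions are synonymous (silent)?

Codon 1: AGU (Ser) → AGC (Ser) — synonymous.
Codon 2: CUU (Leu) → GUU (Val) — missense.
Codon 3: ACC (Thr) → UCC (Ser) — missense.
Codon 5: GAU (Asp) → GAG (Glu) — missense.
Codon 7: GUC (Val) → GUU (Val) — synonymous.
Synonymous: 2 of 5.

2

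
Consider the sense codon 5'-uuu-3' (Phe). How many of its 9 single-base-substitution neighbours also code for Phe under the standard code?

1

Position 1: none → 0 synonymous.
Position 2: none → 0 synonymous.
Position 3: UUC → 1 synonymous.
Total: 0 + 0 + 1 = 1.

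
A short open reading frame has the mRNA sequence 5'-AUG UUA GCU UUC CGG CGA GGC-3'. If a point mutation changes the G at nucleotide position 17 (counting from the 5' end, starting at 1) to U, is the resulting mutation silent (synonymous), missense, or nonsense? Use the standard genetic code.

missense

Position 17 falls in codon 6: CGA → Arg.
After the substitution the codon is CUA → Leu.
Arg ≠ Leu, so this is a missense mutation.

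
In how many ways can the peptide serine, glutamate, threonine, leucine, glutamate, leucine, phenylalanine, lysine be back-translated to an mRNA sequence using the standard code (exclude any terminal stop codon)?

Ser: 6 codons.
Glu: 2 codons.
Thr: 4 codons.
Leu: 6 codons.
Glu: 2 codons.
Leu: 6 codons.
Phe: 2 codons.
Lys: 2 codons.
6 × 2 × 4 × 6 × 2 × 6 × 2 × 2 = 13824.

13824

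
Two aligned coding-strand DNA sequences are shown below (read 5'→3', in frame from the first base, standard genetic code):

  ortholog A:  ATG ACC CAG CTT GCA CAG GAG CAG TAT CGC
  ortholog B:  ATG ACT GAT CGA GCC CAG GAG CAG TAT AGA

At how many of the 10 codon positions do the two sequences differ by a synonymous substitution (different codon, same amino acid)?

Codon 1: ATG Met / ATG Met — identical.
Codon 2: ACC Thr / ACT Thr — synonymous.
Codon 3: CAG Gln / GAT Asp — nonsynonymous.
Codon 4: CTT Leu / CGA Arg — nonsynonymous.
Codon 5: GCA Ala / GCC Ala — synonymous.
Codon 6: CAG Gln / CAG Gln — identical.
Codon 7: GAG Glu / GAG Glu — identical.
Codon 8: CAG Gln / CAG Gln — identical.
Codon 9: TAT Tyr / TAT Tyr — identical.
Codon 10: CGC Arg / AGA Arg — synonymous.
Synonymous differences: 3.

3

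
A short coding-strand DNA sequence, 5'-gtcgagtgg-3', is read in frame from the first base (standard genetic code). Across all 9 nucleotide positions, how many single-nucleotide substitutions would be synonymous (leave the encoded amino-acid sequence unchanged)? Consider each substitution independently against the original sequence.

4

Codon 1 (GTC, Val): 3 synonymous substitutions.
Codon 2 (GAG, Glu): 1 synonymous substitution.
Codon 3 (TGG, Trp): 0 synonymous substitutions.
Total: 3 + 1 + 0 = 4.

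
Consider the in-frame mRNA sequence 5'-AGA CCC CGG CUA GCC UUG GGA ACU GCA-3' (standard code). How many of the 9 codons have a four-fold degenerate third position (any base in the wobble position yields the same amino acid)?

Codon 1 AGA (Arg): third position 2-fold.
Codon 2 CCC (Pro): third position 4-fold.
Codon 3 CGG (Arg): third position 4-fold.
Codon 4 CUA (Leu): third position 4-fold.
Codon 5 GCC (Ala): third position 4-fold.
Codon 6 UUG (Leu): third position 2-fold.
Codon 7 GGA (Gly): third position 4-fold.
Codon 8 ACU (Thr): third position 4-fold.
Codon 9 GCA (Ala): third position 4-fold.
Four-fold degenerate third positions: 7.

7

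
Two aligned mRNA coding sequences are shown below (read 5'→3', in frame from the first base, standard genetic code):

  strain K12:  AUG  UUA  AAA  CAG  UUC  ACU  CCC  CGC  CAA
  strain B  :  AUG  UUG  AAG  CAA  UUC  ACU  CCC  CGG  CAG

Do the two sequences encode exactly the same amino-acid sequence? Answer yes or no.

yes

Codon 1: AUG Met / AUG Met — identical.
Codon 2: UUA Leu / UUG Leu — synonymous.
Codon 3: AAA Lys / AAG Lys — synonymous.
Codon 4: CAG Gln / CAA Gln — synonymous.
Codon 5: UUC Phe / UUC Phe — identical.
Codon 6: ACU Thr / ACU Thr — identical.
Codon 7: CCC Pro / CCC Pro — identical.
Codon 8: CGC Arg / CGG Arg — synonymous.
Codon 9: CAA Gln / CAG Gln — synonymous.
Nonsynonymous differences: 0 → same protein.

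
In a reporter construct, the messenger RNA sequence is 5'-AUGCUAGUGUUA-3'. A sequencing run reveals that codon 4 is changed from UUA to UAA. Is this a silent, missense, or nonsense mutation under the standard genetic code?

nonsense

Position 11 falls in codon 4: UUA → Leu.
After the substitution the codon is UAA → Stop.
The new codon is a stop codon, so this is a nonsense mutation.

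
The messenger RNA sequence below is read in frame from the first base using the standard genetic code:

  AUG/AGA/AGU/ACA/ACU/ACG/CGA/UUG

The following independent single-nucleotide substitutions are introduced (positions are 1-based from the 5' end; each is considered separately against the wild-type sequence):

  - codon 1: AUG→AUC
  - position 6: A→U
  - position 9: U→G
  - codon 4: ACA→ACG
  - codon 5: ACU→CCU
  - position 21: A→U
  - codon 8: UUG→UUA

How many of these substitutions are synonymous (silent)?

3

Codon 1: AUG (Met) → AUC (Ile) — missense.
Codon 2: AGA (Arg) → AGU (Ser) — missense.
Codon 3: AGU (Ser) → AGG (Arg) — missense.
Codon 4: ACA (Thr) → ACG (Thr) — synonymous.
Codon 5: ACU (Thr) → CCU (Pro) — missense.
Codon 7: CGA (Arg) → CGU (Arg) — synonymous.
Codon 8: UUG (Leu) → UUA (Leu) — synonymous.
Synonymous: 3 of 7.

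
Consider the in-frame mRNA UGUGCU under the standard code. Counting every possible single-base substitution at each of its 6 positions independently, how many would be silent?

4

Codon 1 (UGU, Cys): 1 synonymous substitution.
Codon 2 (GCU, Ala): 3 synonymous substitutions.
Total: 1 + 3 = 4.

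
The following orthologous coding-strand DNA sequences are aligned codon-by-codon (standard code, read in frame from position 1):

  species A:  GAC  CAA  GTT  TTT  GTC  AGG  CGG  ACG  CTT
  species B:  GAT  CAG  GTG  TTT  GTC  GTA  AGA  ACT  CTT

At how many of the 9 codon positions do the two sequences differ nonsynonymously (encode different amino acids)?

Codon 1: GAC Asp / GAT Asp — synonymous.
Codon 2: CAA Gln / CAG Gln — synonymous.
Codon 3: GTT Val / GTG Val — synonymous.
Codon 4: TTT Phe / TTT Phe — identical.
Codon 5: GTC Val / GTC Val — identical.
Codon 6: AGG Arg / GTA Val — nonsynonymous.
Codon 7: CGG Arg / AGA Arg — synonymous.
Codon 8: ACG Thr / ACT Thr — synonymous.
Codon 9: CTT Leu / CTT Leu — identical.
Nonsynonymous differences: 1.

1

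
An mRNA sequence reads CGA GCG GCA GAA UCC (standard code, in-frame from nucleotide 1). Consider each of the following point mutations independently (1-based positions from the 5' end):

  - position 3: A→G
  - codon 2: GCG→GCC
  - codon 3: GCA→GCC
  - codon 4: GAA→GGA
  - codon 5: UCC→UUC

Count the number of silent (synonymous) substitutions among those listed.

3

Codon 1: CGA (Arg) → CGG (Arg) — synonymous.
Codon 2: GCG (Ala) → GCC (Ala) — synonymous.
Codon 3: GCA (Ala) → GCC (Ala) — synonymous.
Codon 4: GAA (Glu) → GGA (Gly) — missense.
Codon 5: UCC (Ser) → UUC (Phe) — missense.
Synonymous: 3 of 5.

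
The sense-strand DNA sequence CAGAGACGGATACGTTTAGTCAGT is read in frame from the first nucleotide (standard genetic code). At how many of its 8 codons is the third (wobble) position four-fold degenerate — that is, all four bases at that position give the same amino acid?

3

Codon 1 CAG (Gln): third position 2-fold.
Codon 2 AGA (Arg): third position 2-fold.
Codon 3 CGG (Arg): third position 4-fold.
Codon 4 ATA (Ile): third position 3-fold.
Codon 5 CGT (Arg): third position 4-fold.
Codon 6 TTA (Leu): third position 2-fold.
Codon 7 GTC (Val): third position 4-fold.
Codon 8 AGT (Ser): third position 2-fold.
Four-fold degenerate third positions: 3.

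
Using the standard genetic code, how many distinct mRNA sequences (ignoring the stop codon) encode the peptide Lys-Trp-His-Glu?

Lys: 2 codons.
Trp: 1 codon.
His: 2 codons.
Glu: 2 codons.
2 × 1 × 2 × 2 = 8.

8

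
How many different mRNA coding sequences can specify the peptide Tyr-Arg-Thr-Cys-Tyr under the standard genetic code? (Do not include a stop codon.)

Tyr: 2 codons.
Arg: 6 codons.
Thr: 4 codons.
Cys: 2 codons.
Tyr: 2 codons.
2 × 6 × 4 × 2 × 2 = 192.

192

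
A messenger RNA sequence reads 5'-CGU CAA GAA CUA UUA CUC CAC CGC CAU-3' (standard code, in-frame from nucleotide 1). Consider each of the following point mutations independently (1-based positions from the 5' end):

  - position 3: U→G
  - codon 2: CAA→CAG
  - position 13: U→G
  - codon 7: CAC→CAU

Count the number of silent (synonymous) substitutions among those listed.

Codon 1: CGU (Arg) → CGG (Arg) — synonymous.
Codon 2: CAA (Gln) → CAG (Gln) — synonymous.
Codon 5: UUA (Leu) → GUA (Val) — missense.
Codon 7: CAC (His) → CAU (His) — synonymous.
Synonymous: 3 of 4.

3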